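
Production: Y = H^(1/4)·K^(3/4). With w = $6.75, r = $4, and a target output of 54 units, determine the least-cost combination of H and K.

H* = 16, K* = 81

Cost minimization requires the marginal rate of technical substitution to equal the input-price ratio: MP_H/MP_K = w/r.
Here MP_H/MP_K = (1/4)·(K/H)/(3/4) = (1/3)·(K/H). Setting this equal to 6.75/4 = 1.6875 gives K = 5.0625H.
Substituting into Y = 54: H^(1/4)·(5.0625H)^(3/4) = 54.
Solving, H = 16 and K = 81.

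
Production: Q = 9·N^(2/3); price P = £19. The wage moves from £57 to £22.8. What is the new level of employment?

N* = 125

From P·MP_N = w with MP_N = 6·N^(-1/3), the labor demand is N(w) = (114/w)^(3).
At w = 57: N = 8. At w = 22.8: N = 125.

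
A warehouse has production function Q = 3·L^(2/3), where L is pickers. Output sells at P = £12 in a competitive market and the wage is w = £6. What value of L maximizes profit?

L* = 64

MP_L = (2/3)·3·L^(-1/3) = 2·L^(-1/3).
Profit maximization for a price taker requires P·MP_L = w: 12·2·L^(-1/3) = 6.
So L^(-1/3) = 0.25, which gives L = 64.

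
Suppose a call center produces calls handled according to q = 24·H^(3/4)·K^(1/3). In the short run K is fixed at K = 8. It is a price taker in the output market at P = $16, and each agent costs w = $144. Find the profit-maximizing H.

H* = 256

With K = 8, MP_H = (3/4)·24·H^(-1/4)·8^(1/3) = 36·H^(-1/4).
Profit maximization for a price taker requires P·MP_H = w: 16·36·H^(-1/4) = 144.
So H^(-1/4) = 0.25, which gives H = 256.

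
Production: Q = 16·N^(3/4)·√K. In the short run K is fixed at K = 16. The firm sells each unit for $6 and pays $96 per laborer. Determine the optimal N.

N* = 81

With K = 16, MP_N = (3/4)·16·N^(-1/4)·16^(1/2) = 48·N^(-1/4).
Profit maximization for a price taker requires P·MP_N = w: 6·48·N^(-1/4) = 96.
So N^(-1/4) = 1/3, which gives N = 81.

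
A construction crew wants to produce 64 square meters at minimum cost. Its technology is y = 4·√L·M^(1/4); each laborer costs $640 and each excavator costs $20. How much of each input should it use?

Cost minimization requires the marginal rate of technical substitution to equal the input-price ratio: MP_L/MP_M = w/r.
Here MP_L/MP_M = (1/2)·(M/L)/(1/4) = 2·(M/L). Setting this equal to 640/20 = 32 gives M = 16L.
Substituting into y = 64: 4·L^(1/2)·(16L)^(1/4) = 64.
Solving, L = 16 and M = 256.

L* = 16, M* = 256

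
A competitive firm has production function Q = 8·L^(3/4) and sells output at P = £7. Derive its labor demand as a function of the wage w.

MP_L = (3/4)·8·L^(-1/4) = 6·L^(-1/4).
Setting P·MP_L = w: 42·L^(-1/4) = w.
Solving for L: L^(-1/4) = w/42, so L = (42/w)^(4).

L(w) = 3111696/w^(4)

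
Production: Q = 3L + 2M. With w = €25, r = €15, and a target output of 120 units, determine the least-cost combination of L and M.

L* = 0, M* = 60

The inputs are perfect substitutes, so the firm uses whichever has the lower cost per unit of output.
Cost per unit of output via L is w/3 = 25/3; via M it is r/2 = 7.5. M is cheaper.
Producing Q = 120 with M alone: L = 0, M = 60.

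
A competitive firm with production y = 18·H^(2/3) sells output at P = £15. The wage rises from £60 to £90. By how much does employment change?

From P·MP_H = w with MP_H = 12·H^(-1/3), the labor demand is H(w) = (180/w)^(3).
At w = 60: H = 27. At w = 90: H = 8.
ΔH = 8 − 27 = -19.

ΔH = -19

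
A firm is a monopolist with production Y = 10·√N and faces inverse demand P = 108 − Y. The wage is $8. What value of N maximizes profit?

Marginal revenue from the inverse demand is MR = 108 − 2Y.
The marginal product is MP_N = 5·N^(-1/2).
A monopolist hires until marginal revenue product equals the wage: MR·MP_N = w.
At N, Y = 10·√N. Substituting and solving: (108 − 20·√N)·5·N^(-1/2) = 8 gives N = 25.

N* = 25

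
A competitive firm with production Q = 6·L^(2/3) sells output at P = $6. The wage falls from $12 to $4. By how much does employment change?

From P·MP_L = w with MP_L = 4·L^(-1/3), the labor demand is L(w) = (24/w)^(3).
At w = 12: L = 8. At w = 4: L = 216.
ΔL = 216 − 8 = 208.

ΔL = 208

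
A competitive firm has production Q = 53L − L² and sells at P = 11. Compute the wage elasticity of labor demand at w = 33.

From P·MP_L = w with MP_L = 53 − 2L, labor demand is L(w) = (53 − w/11)/2.
dL/dw = −1/(22) = -1/22.
At w = 33, L = 25, so ε = (dL/dw)·(w/L) = (-1/22)·(33/25) = -0.06.

ε = -0.06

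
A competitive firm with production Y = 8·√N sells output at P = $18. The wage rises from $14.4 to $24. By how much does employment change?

From P·MP_N = w with MP_N = 4·N^(-1/2), the labor demand is N(w) = (72/w)^(2).
At w = 14.4: N = 25. At w = 24: N = 9.
ΔN = 9 − 25 = -16.

ΔN = -16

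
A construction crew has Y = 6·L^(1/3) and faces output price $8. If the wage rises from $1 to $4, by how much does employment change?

From P·MP_L = w with MP_L = 2·L^(-2/3), the labor demand is L(w) = (16/w)^(3/2).
At w = 1: L = 64. At w = 4: L = 8.
ΔL = 8 − 64 = -56.

ΔL = -56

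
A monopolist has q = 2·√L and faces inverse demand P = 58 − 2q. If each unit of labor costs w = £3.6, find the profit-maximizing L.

Marginal revenue from the inverse demand is MR = 58 − 4q.
The marginal product is MP_L = L^(-1/2).
A monopolist hires until marginal revenue product equals the wage: MR·MP_L = w.
At L, q = 2·√L. Substituting and solving: (58 − 8·√L)·L^(-1/2) = 3.6 gives L = 25.

L* = 25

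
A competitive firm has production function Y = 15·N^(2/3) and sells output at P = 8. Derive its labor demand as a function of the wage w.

N(w) = 512000/w³

MP_N = (2/3)·15·N^(-1/3) = 10·N^(-1/3).
Setting P·MP_N = w: 80·N^(-1/3) = w.
Solving for N: N^(-1/3) = w/80, so N = (80/w)^(3).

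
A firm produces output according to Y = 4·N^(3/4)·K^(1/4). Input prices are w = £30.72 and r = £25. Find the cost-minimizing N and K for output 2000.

N* = 625, K* = 256

Cost minimization requires the marginal rate of technical substitution to equal the input-price ratio: MP_N/MP_K = w/r.
Here MP_N/MP_K = (3/4)·(K/N)/(1/4) = 3·(K/N). Setting this equal to 30.72/25 = 1.2288 gives K = 0.4096N.
Substituting into Y = 2000: 4·N^(3/4)·(0.4096N)^(1/4) = 2000.
Solving, N = 625 and K = 256.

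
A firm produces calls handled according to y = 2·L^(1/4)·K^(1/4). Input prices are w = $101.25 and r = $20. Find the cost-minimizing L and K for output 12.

L* = 16, K* = 81

Cost minimization requires the marginal rate of technical substitution to equal the input-price ratio: MP_L/MP_K = w/r.
Here MP_L/MP_K = (1/4)·(K/L)/(1/4) = (K/L). Setting this equal to 101.25/20 = 5.0625 gives K = 5.0625L.
Substituting into y = 12: 2·L^(1/4)·(5.0625L)^(1/4) = 12.
Solving, L = 16 and K = 81.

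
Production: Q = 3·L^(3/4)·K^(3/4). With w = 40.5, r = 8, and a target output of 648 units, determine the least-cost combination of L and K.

L* = 16, K* = 81

Cost minimization requires the marginal rate of technical substitution to equal the input-price ratio: MP_L/MP_K = w/r.
Here MP_L/MP_K = (3/4)·(K/L)/(3/4) = (K/L). Setting this equal to 40.5/8 = 5.0625 gives K = 5.0625L.
Substituting into Q = 648: 3·L^(3/4)·(5.0625L)^(3/4) = 648.
Solving, L = 16 and K = 81.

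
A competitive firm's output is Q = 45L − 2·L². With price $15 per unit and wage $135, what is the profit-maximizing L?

L* = 9

The marginal product of L is MP_L = 45 − 4L.
A price-taking firm hires until the value of the marginal product equals the wage: P·MP_L = w, so 15·(45 − 4L) = 135.
Then 45 − 4L = 9, giving L = 9.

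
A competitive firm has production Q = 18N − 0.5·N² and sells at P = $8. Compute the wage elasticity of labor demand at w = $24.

ε = -0.2

From P·MP_N = w with MP_N = 18 − N, labor demand is N(w) = 18 − w/8.
dN/dw = −1/(8) = -0.125.
At w = 24, N = 15, so ε = (dN/dw)·(w/N) = (-0.125)·(24/15) = -0.2.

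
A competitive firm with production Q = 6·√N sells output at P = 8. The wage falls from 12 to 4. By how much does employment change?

From P·MP_N = w with MP_N = 3·N^(-1/2), the labor demand is N(w) = (24/w)^(2).
At w = 12: N = 4. At w = 4: N = 36.
ΔN = 36 − 4 = 32.

ΔN = 32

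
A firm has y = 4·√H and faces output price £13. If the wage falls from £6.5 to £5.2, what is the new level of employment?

From P·MP_H = w with MP_H = 2·H^(-1/2), the labor demand is H(w) = (26/w)^(2).
At w = 6.5: H = 16. At w = 5.2: H = 25.

H* = 25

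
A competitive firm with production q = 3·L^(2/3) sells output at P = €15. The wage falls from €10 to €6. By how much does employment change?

ΔL = 98

From P·MP_L = w with MP_L = 2·L^(-1/3), the labor demand is L(w) = (30/w)^(3).
At w = 10: L = 27. At w = 6: L = 125.
ΔL = 125 − 27 = 98.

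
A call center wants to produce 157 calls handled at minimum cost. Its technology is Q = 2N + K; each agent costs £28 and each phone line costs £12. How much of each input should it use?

The inputs are perfect substitutes, so the firm uses whichever has the lower cost per unit of output.
Cost per unit of output via N is 14; via K it is 12. K is cheaper.
Producing Q = 157 with K alone: N = 0, K = 157.

N* = 0, K* = 157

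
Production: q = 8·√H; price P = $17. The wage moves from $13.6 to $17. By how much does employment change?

From P·MP_H = w with MP_H = 4·H^(-1/2), the labor demand is H(w) = (68/w)^(2).
At w = 13.6: H = 25. At w = 17: H = 16.
ΔH = 16 − 25 = -9.

ΔH = -9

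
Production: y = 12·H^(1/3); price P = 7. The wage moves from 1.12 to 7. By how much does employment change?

From P·MP_H = w with MP_H = 4·H^(-2/3), the labor demand is H(w) = (28/w)^(3/2).
At w = 1.12: H = 125. At w = 7: H = 8.
ΔH = 8 − 125 = -117.

ΔH = -117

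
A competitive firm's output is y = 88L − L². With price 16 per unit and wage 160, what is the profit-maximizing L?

L* = 39

The marginal product of L is MP_L = 88 − 2L.
A price-taking firm hires until the value of the marginal product equals the wage: P·MP_L = w, so 16·(88 − 2L) = 160.
Then 88 − 2L = 10, giving L = 39.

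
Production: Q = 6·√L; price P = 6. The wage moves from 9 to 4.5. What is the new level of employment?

L* = 16

From P·MP_L = w with MP_L = 3·L^(-1/2), the labor demand is L(w) = (18/w)^(2).
At w = 9: L = 4. At w = 4.5: L = 16.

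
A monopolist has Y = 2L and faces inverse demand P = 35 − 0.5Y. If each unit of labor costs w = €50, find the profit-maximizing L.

L* = 5

Marginal revenue from the inverse demand is MR = 35 − Y.
The marginal product is MP_L = 2.
A monopolist hires until marginal revenue product equals the wage: MR·MP_L = w.
(35 − 2L)·2 = 50, so L = 5.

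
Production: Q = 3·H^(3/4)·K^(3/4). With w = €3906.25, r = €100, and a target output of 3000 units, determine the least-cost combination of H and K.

H* = 16, K* = 625

Cost minimization requires the marginal rate of technical substitution to equal the input-price ratio: MP_H/MP_K = w/r.
Here MP_H/MP_K = (3/4)·(K/H)/(3/4) = (K/H). Setting this equal to 3906.25/100 = 39.0625 gives K = 39.0625H.
Substituting into Q = 3000: 3·H^(3/4)·(39.0625H)^(3/4) = 3000.
Solving, H = 16 and K = 625.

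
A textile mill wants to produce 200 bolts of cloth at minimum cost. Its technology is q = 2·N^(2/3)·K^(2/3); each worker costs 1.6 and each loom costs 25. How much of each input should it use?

Cost minimization requires the marginal rate of technical substitution to equal the input-price ratio: MP_N/MP_K = w/r.
Here MP_N/MP_K = (2/3)·(K/N)/(2/3) = (K/N). Setting this equal to 1.6/25 = 0.064 gives K = 0.064N.
Substituting into q = 200: 2·N^(2/3)·(0.064N)^(2/3) = 200.
Solving, N = 125 and K = 8.

N* = 125, K* = 8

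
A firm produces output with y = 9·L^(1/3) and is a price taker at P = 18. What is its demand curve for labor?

L(w) = (54/w)^(3/2)

MP_L = (1/3)·9·L^(-2/3) = 3·L^(-2/3).
Setting P·MP_L = w: 54·L^(-2/3) = w.
Solving for L: L^(-2/3) = w/54, so L = (54/w)^(3/2).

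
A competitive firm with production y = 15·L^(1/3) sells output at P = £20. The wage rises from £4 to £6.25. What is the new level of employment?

L* = 64

From P·MP_L = w with MP_L = 5·L^(-2/3), the labor demand is L(w) = (100/w)^(3/2).
At w = 4: L = 125. At w = 6.25: L = 64.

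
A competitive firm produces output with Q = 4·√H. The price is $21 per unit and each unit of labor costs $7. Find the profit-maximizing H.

MP_H = (1/2)·4·H^(-1/2) = 2·H^(-1/2).
Profit maximization for a price taker requires P·MP_H = w: 21·2·H^(-1/2) = 7.
So H^(-1/2) = 1/6, which gives H = 36.

H* = 36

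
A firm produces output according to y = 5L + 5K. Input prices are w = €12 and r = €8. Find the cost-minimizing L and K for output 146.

L* = 0, K* = 29.2

The inputs are perfect substitutes, so the firm uses whichever has the lower cost per unit of output.
Cost per unit of output via L is w/5 = 2.4; via K it is r/5 = 1.6. K is cheaper.
Producing y = 146 with K alone: L = 0, K = 29.2.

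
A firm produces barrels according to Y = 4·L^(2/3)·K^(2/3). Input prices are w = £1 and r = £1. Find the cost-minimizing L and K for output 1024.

Cost minimization requires the marginal rate of technical substitution to equal the input-price ratio: MP_L/MP_K = w/r.
Here MP_L/MP_K = (2/3)·(K/L)/(2/3) = (K/L). Setting this equal to 1/1 = 1 gives K = L.
Substituting into Y = 1024: 4·L^(2/3)·(L)^(2/3) = 1024.
Solving, L = 64 and K = 64.

L* = 64, K* = 64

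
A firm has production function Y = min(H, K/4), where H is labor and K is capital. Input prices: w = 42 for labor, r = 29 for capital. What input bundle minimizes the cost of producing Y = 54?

With a fixed-proportions technology, the cost-minimizing bundle uses no slack in either input: H = K/4 = Y.
So H = 54 and K = 4·54 = 216.

H* = 54, K* = 216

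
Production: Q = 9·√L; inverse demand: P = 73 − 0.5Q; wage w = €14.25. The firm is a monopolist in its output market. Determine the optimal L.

L* = 36

Marginal revenue from the inverse demand is MR = 73 − Q.
The marginal product is MP_L = 4.5·L^(-1/2).
A monopolist hires until marginal revenue product equals the wage: MR·MP_L = w.
At L, Q = 9·√L. Substituting and solving: (73 − 9·√L)·4.5·L^(-1/2) = 14.25 gives L = 36.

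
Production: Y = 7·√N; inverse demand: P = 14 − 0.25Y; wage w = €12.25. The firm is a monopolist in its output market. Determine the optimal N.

Marginal revenue from the inverse demand is MR = 14 − 0.5Y.
The marginal product is MP_N = 3.5·N^(-1/2).
A monopolist hires until marginal revenue product equals the wage: MR·MP_N = w.
At N, Y = 7·√N. Substituting and solving: (14 − 3.5·√N)·3.5·N^(-1/2) = 12.25 gives N = 4.

N* = 4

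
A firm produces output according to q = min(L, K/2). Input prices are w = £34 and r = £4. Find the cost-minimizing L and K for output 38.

With a fixed-proportions technology, the cost-minimizing bundle uses no slack in either input: L = K/2 = q.
So L = 38 and K = 2·38 = 76.

L* = 38, K* = 76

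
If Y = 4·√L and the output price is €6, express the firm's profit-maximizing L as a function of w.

MP_L = (1/2)·4·L^(-1/2) = 2·L^(-1/2).
Setting P·MP_L = w: 12·L^(-1/2) = w.
Solving for L: L^(-1/2) = w/12, so L = (12/w)^(2).

L(w) = 144/w²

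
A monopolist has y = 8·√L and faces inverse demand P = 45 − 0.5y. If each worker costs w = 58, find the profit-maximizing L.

Marginal revenue from the inverse demand is MR = 45 − y.
The marginal product is MP_L = 4·L^(-1/2).
A monopolist hires until marginal revenue product equals the wage: MR·MP_L = w.
At L, y = 8·√L. Substituting and solving: (45 − 8·√L)·4·L^(-1/2) = 58 gives L = 4.

L* = 4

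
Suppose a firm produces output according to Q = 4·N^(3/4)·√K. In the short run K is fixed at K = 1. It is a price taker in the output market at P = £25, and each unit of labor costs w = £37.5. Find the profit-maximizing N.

N* = 16

With K = 1, MP_N = (3/4)·4·N^(-1/4)·1^(1/2) = 3·N^(-1/4).
Profit maximization for a price taker requires P·MP_N = w: 25·3·N^(-1/4) = 37.5.
So N^(-1/4) = 0.5, which gives N = 16.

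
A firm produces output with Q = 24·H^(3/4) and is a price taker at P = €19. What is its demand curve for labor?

MP_H = (3/4)·24·H^(-1/4) = 18·H^(-1/4).
Setting P·MP_H = w: 342·H^(-1/4) = w.
Solving for H: H^(-1/4) = w/342, so H = (342/w)^(4).

H(w) = (342/w)^(4)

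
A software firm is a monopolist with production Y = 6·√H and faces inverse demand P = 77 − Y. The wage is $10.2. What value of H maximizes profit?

H* = 25

Marginal revenue from the inverse demand is MR = 77 − 2Y.
The marginal product is MP_H = 3·H^(-1/2).
A monopolist hires until marginal revenue product equals the wage: MR·MP_H = w.
At H, Y = 6·√H. Substituting and solving: (77 − 12·√H)·3·H^(-1/2) = 10.2 gives H = 25.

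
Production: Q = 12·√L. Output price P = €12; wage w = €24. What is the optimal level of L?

MP_L = (1/2)·12·L^(-1/2) = 6·L^(-1/2).
Profit maximization for a price taker requires P·MP_L = w: 12·6·L^(-1/2) = 24.
So L^(-1/2) = 1/3, which gives L = 9.

L* = 9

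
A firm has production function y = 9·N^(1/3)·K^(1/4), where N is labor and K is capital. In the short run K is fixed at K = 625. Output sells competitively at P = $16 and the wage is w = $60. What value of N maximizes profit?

N* = 8

With K = 625, MP_N = (1/3)·9·N^(-2/3)·625^(1/4) = 15·N^(-2/3).
Profit maximization for a price taker requires P·MP_N = w: 16·15·N^(-2/3) = 60.
So N^(-2/3) = 0.25, which gives N = 8.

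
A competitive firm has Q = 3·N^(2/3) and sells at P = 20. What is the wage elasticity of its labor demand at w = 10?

ε = -3

MP_N = (2/3)·3·N^(-1/3), so P·MP_N = w gives 40·N^(-1/3) = w.
Solving, N(w) = (40/w)^(3). This is a constant-elasticity form: N ∝ w^(−3), so ε = −3.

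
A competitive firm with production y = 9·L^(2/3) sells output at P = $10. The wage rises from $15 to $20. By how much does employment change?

From P·MP_L = w with MP_L = 6·L^(-1/3), the labor demand is L(w) = (60/w)^(3).
At w = 15: L = 64. At w = 20: L = 27.
ΔL = 27 − 64 = -37.

ΔL = -37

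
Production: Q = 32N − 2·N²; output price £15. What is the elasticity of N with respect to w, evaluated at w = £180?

From P·MP_N = w with MP_N = 32 − 4N, labor demand is N(w) = (32 − w/15)/4.
dN/dw = −1/(60) = -1/60.
At w = 180, N = 5, so ε = (dN/dw)·(w/N) = (-1/60)·(180/5) = -0.6.

ε = -0.6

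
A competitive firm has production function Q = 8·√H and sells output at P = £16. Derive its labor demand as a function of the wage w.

MP_H = (1/2)·8·H^(-1/2) = 4·H^(-1/2).
Setting P·MP_H = w: 64·H^(-1/2) = w.
Solving for H: H^(-1/2) = w/64, so H = (64/w)^(2).

H(w) = 4096/w²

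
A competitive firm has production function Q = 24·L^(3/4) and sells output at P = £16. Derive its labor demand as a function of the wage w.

MP_L = (3/4)·24·L^(-1/4) = 18·L^(-1/4).
Setting P·MP_L = w: 288·L^(-1/4) = w.
Solving for L: L^(-1/4) = w/288, so L = (288/w)^(4).

L(w) = (288/w)^(4)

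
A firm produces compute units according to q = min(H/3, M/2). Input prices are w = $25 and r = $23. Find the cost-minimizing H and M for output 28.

With a fixed-proportions technology, the cost-minimizing bundle uses no slack in either input: H/3 = M/2 = q.
So H = 3·28 = 84 and M = 2·28 = 56.

H* = 84, M* = 56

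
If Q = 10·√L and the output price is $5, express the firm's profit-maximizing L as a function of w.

MP_L = (1/2)·10·L^(-1/2) = 5·L^(-1/2).
Setting P·MP_L = w: 25·L^(-1/2) = w.
Solving for L: L^(-1/2) = w/25, so L = (25/w)^(2).

L(w) = 625/w²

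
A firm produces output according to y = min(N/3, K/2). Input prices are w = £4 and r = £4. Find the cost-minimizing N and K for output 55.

With a fixed-proportions technology, the cost-minimizing bundle uses no slack in either input: N/3 = K/2 = y.
So N = 3·55 = 165 and K = 2·55 = 110.

N* = 165, K* = 110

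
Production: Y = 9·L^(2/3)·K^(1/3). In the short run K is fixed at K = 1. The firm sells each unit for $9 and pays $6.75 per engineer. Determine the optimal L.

L* = 512

With K = 1, MP_L = (2/3)·9·L^(-1/3)·1^(1/3) = 6·L^(-1/3).
Profit maximization for a price taker requires P·MP_L = w: 9·6·L^(-1/3) = 6.75.
So L^(-1/3) = 0.125, which gives L = 512.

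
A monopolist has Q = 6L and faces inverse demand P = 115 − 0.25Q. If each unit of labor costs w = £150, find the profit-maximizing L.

L* = 30

Marginal revenue from the inverse demand is MR = 115 − 0.5Q.
The marginal product is MP_L = 6.
A monopolist hires until marginal revenue product equals the wage: MR·MP_L = w.
(115 − 3L)·6 = 150, so L = 30.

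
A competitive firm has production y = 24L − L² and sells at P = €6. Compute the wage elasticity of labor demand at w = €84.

ε = -1.4

From P·MP_L = w with MP_L = 24 − 2L, labor demand is L(w) = (24 − w/6)/2.
dL/dw = −1/(12) = -1/12.
At w = 84, L = 5, so ε = (dL/dw)·(w/L) = (-1/12)·(84/5) = -1.4.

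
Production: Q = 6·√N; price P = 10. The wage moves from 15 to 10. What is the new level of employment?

N* = 9

From P·MP_N = w with MP_N = 3·N^(-1/2), the labor demand is N(w) = (30/w)^(2).
At w = 15: N = 4. At w = 10: N = 9.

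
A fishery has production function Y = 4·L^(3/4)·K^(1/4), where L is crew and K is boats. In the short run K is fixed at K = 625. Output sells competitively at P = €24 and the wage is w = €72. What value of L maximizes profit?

L* = 625

With K = 625, MP_L = (3/4)·4·L^(-1/4)·625^(1/4) = 15·L^(-1/4).
Profit maximization for a price taker requires P·MP_L = w: 24·15·L^(-1/4) = 72.
So L^(-1/4) = 0.2, which gives L = 625.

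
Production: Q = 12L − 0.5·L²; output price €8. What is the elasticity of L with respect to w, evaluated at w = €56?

ε = -1.4

From P·MP_L = w with MP_L = 12 − L, labor demand is L(w) = 12 − w/8.
dL/dw = −1/(8) = -0.125.
At w = 56, L = 5, so ε = (dL/dw)·(w/L) = (-0.125)·(56/5) = -1.4.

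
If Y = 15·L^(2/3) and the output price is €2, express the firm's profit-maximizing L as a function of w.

MP_L = (2/3)·15·L^(-1/3) = 10·L^(-1/3).
Setting P·MP_L = w: 20·L^(-1/3) = w.
Solving for L: L^(-1/3) = w/20, so L = (20/w)^(3).

L(w) = 8000/w³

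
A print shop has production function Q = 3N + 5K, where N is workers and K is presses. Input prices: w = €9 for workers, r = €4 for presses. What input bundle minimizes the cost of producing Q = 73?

N* = 0, K* = 14.6

The inputs are perfect substitutes, so the firm uses whichever has the lower cost per unit of output.
Cost per unit of output via N is w/3 = 3; via K it is r/5 = 0.8. K is cheaper.
Producing Q = 73 with K alone: N = 0, K = 14.6.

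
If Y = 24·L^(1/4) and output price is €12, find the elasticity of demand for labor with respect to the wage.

MP_L = (1/4)·24·L^(-3/4), so P·MP_L = w gives 72·L^(-3/4) = w.
Solving, L(w) = (72/w)^(4/3). This is a constant-elasticity form: L ∝ w^(−4/3), so ε = −4/3.

ε = -4/3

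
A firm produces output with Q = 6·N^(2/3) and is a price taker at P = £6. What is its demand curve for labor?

N(w) = 13824/w³

MP_N = (2/3)·6·N^(-1/3) = 4·N^(-1/3).
Setting P·MP_N = w: 24·N^(-1/3) = w.
Solving for N: N^(-1/3) = w/24, so N = (24/w)^(3).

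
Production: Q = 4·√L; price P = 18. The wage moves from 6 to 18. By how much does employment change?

ΔL = -32

From P·MP_L = w with MP_L = 2·L^(-1/2), the labor demand is L(w) = (36/w)^(2).
At w = 6: L = 36. At w = 18: L = 4.
ΔL = 4 − 36 = -32.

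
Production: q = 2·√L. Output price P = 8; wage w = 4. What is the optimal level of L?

MP_L = (1/2)·2·L^(-1/2) = L^(-1/2).
Profit maximization for a price taker requires P·MP_L = w: 8·L^(-1/2) = 4.
So L^(-1/2) = 0.5, which gives L = 4.

L* = 4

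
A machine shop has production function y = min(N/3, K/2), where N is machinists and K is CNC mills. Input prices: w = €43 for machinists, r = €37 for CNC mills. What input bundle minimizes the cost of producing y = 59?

With a fixed-proportions technology, the cost-minimizing bundle uses no slack in either input: N/3 = K/2 = y.
So N = 3·59 = 177 and K = 2·59 = 118.

N* = 177, K* = 118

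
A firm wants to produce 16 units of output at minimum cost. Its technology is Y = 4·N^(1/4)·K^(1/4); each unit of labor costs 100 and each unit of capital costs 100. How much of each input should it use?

N* = 16, K* = 16

Cost minimization requires the marginal rate of technical substitution to equal the input-price ratio: MP_N/MP_K = w/r.
Here MP_N/MP_K = (1/4)·(K/N)/(1/4) = (K/N). Setting this equal to 100/100 = 1 gives K = N.
Substituting into Y = 16: 4·N^(1/4)·(N)^(1/4) = 16.
Solving, N = 16 and K = 16.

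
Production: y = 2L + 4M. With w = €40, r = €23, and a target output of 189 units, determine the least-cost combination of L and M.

The inputs are perfect substitutes, so the firm uses whichever has the lower cost per unit of output.
Cost per unit of output via L is w/2 = 20; via M it is r/4 = 5.75. M is cheaper.
Producing y = 189 with M alone: L = 0, M = 47.25.

L* = 0, M* = 47.25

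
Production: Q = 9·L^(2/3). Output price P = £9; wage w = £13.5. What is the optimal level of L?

L* = 64

MP_L = (2/3)·9·L^(-1/3) = 6·L^(-1/3).
Profit maximization for a price taker requires P·MP_L = w: 9·6·L^(-1/3) = 13.5.
So L^(-1/3) = 0.25, which gives L = 64.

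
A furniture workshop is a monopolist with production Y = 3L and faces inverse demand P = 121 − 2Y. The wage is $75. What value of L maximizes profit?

L* = 8

Marginal revenue from the inverse demand is MR = 121 − 4Y.
The marginal product is MP_L = 3.
A monopolist hires until marginal revenue product equals the wage: MR·MP_L = w.
(121 − 12L)·3 = 75, so L = 8.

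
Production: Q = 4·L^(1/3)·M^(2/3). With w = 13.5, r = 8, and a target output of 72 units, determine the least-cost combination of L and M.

L* = 8, M* = 27

Cost minimization requires the marginal rate of technical substitution to equal the input-price ratio: MP_L/MP_M = w/r.
Here MP_L/MP_M = (1/3)·(M/L)/(2/3) = 0.5·(M/L). Setting this equal to 13.5/8 = 1.6875 gives M = 3.375L.
Substituting into Q = 72: 4·L^(1/3)·(3.375L)^(2/3) = 72.
Solving, L = 8 and M = 27.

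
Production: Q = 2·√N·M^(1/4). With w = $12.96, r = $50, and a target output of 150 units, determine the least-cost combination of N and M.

Cost minimization requires the marginal rate of technical substitution to equal the input-price ratio: MP_N/MP_M = w/r.
Here MP_N/MP_M = (1/2)·(M/N)/(1/4) = 2·(M/N). Setting this equal to 12.96/50 = 0.2592 gives M = 0.1296N.
Substituting into Q = 150: 2·N^(1/2)·(0.1296N)^(1/4) = 150.
Solving, N = 625 and M = 81.

N* = 625, M* = 81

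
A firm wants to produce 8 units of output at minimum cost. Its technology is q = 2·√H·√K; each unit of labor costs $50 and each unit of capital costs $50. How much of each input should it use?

Cost minimization requires the marginal rate of technical substitution to equal the input-price ratio: MP_H/MP_K = w/r.
Here MP_H/MP_K = (1/2)·(K/H)/(1/2) = (K/H). Setting this equal to 50/50 = 1 gives K = H.
Substituting into q = 8: 2·H^(1/2)·(H)^(1/2) = 8.
Solving, H = 4 and K = 4.

H* = 4, K* = 4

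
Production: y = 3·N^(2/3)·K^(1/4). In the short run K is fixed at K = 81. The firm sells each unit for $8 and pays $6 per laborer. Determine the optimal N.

N* = 512

With K = 81, MP_N = (2/3)·3·N^(-1/3)·81^(1/4) = 6·N^(-1/3).
Profit maximization for a price taker requires P·MP_N = w: 8·6·N^(-1/3) = 6.
So N^(-1/3) = 0.125, which gives N = 512.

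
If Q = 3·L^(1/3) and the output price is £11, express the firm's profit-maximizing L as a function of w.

L(w) = (11/w)^(3/2)

MP_L = (1/3)·3·L^(-2/3) = L^(-2/3).
Setting P·MP_L = w: 11·L^(-2/3) = w.
Solving for L: L^(-2/3) = w/11, so L = (11/w)^(3/2).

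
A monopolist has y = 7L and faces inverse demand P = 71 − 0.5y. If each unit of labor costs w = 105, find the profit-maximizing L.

L* = 8

Marginal revenue from the inverse demand is MR = 71 − y.
The marginal product is MP_L = 7.
A monopolist hires until marginal revenue product equals the wage: MR·MP_L = w.
(71 − 7L)·7 = 105, so L = 8.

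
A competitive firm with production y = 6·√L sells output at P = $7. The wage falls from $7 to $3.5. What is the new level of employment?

L* = 36

From P·MP_L = w with MP_L = 3·L^(-1/2), the labor demand is L(w) = (21/w)^(2).
At w = 7: L = 9. At w = 3.5: L = 36.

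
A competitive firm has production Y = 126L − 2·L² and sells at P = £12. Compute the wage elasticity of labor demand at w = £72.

From P·MP_L = w with MP_L = 126 − 4L, labor demand is L(w) = (126 − w/12)/4.
dL/dw = −1/(48) = -1/48.
At w = 72, L = 30, so ε = (dL/dw)·(w/L) = (-1/48)·(72/30) = -0.05.

ε = -0.05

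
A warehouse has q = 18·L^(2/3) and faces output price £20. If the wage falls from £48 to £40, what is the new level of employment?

From P·MP_L = w with MP_L = 12·L^(-1/3), the labor demand is L(w) = (240/w)^(3).
At w = 48: L = 125. At w = 40: L = 216.

L* = 216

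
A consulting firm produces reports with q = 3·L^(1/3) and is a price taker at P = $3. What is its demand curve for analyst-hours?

L(w) = (3/w)^(3/2)

MP_L = (1/3)·3·L^(-2/3) = L^(-2/3).
Setting P·MP_L = w: 3·L^(-2/3) = w.
Solving for L: L^(-2/3) = w/3, so L = (3/w)^(3/2).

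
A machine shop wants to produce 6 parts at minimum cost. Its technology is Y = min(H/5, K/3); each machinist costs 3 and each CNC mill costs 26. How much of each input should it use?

H* = 30, K* = 18

With a fixed-proportions technology, the cost-minimizing bundle uses no slack in either input: H/5 = K/3 = Y.
So H = 5·6 = 30 and K = 3·6 = 18.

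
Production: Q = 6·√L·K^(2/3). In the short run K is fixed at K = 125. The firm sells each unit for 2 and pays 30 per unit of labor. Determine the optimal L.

L* = 25

With K = 125, MP_L = (1/2)·6·L^(-1/2)·125^(2/3) = 75·L^(-1/2).
Profit maximization for a price taker requires P·MP_L = w: 2·75·L^(-1/2) = 30.
So L^(-1/2) = 0.2, which gives L = 25.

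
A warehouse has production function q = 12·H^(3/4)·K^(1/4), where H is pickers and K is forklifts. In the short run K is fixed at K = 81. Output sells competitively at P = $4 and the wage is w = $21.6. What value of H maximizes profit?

With K = 81, MP_H = (3/4)·12·H^(-1/4)·81^(1/4) = 27·H^(-1/4).
Profit maximization for a price taker requires P·MP_H = w: 4·27·H^(-1/4) = 21.6.
So H^(-1/4) = 0.2, which gives H = 625.

H* = 625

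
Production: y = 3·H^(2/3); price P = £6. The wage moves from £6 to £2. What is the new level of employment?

H* = 216

From P·MP_H = w with MP_H = 2·H^(-1/3), the labor demand is H(w) = (12/w)^(3).
At w = 6: H = 8. At w = 2: H = 216.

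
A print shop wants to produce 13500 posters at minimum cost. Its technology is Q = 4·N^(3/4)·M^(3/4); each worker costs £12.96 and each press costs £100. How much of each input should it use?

N* = 625, M* = 81

Cost minimization requires the marginal rate of technical substitution to equal the input-price ratio: MP_N/MP_M = w/r.
Here MP_N/MP_M = (3/4)·(M/N)/(3/4) = (M/N). Setting this equal to 12.96/100 = 0.1296 gives M = 0.1296N.
Substituting into Q = 13500: 4·N^(3/4)·(0.1296N)^(3/4) = 13500.
Solving, N = 625 and M = 81.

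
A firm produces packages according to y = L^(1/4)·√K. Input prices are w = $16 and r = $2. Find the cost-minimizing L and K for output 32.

L* = 16, K* = 256

Cost minimization requires the marginal rate of technical substitution to equal the input-price ratio: MP_L/MP_K = w/r.
Here MP_L/MP_K = (1/4)·(K/L)/(1/2) = 0.5·(K/L). Setting this equal to 16/2 = 8 gives K = 16L.
Substituting into y = 32: L^(1/4)·(16L)^(1/2) = 32.
Solving, L = 16 and K = 256.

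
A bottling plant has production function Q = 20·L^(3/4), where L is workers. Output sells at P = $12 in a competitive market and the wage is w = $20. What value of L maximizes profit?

MP_L = (3/4)·20·L^(-1/4) = 15·L^(-1/4).
Profit maximization for a price taker requires P·MP_L = w: 12·15·L^(-1/4) = 20.
So L^(-1/4) = 1/9, which gives L = 6561.

L* = 6561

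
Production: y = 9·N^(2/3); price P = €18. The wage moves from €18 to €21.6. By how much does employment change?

ΔN = -91

From P·MP_N = w with MP_N = 6·N^(-1/3), the labor demand is N(w) = (108/w)^(3).
At w = 18: N = 216. At w = 21.6: N = 125.
ΔN = 125 − 216 = -91.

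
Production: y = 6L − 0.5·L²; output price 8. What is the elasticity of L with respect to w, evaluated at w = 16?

From P·MP_L = w with MP_L = 6 − L, labor demand is L(w) = 6 − w/8.
dL/dw = −1/(8) = -0.125.
At w = 16, L = 4, so ε = (dL/dw)·(w/L) = (-0.125)·(16/4) = -0.5.

ε = -0.5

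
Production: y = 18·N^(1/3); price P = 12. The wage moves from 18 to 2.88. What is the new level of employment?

N* = 125

From P·MP_N = w with MP_N = 6·N^(-2/3), the labor demand is N(w) = (72/w)^(3/2).
At w = 18: N = 8. At w = 2.88: N = 125.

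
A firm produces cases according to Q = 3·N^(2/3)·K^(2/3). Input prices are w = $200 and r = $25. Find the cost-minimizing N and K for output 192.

Cost minimization requires the marginal rate of technical substitution to equal the input-price ratio: MP_N/MP_K = w/r.
Here MP_N/MP_K = (2/3)·(K/N)/(2/3) = (K/N). Setting this equal to 200/25 = 8 gives K = 8N.
Substituting into Q = 192: 3·N^(2/3)·(8N)^(2/3) = 192.
Solving, N = 8 and K = 64.

N* = 8, K* = 64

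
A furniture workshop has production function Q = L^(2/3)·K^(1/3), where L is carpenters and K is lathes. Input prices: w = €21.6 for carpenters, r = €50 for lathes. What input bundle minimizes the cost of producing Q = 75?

L* = 125, K* = 27

Cost minimization requires the marginal rate of technical substitution to equal the input-price ratio: MP_L/MP_K = w/r.
Here MP_L/MP_K = (2/3)·(K/L)/(1/3) = 2·(K/L). Setting this equal to 21.6/50 = 0.432 gives K = 0.216L.
Substituting into Q = 75: L^(2/3)·(0.216L)^(1/3) = 75.
Solving, L = 125 and K = 27.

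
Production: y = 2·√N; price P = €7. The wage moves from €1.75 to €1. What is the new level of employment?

From P·MP_N = w with MP_N = N^(-1/2), the labor demand is N(w) = (7/w)^(2).
At w = 1.75: N = 16. At w = 1: N = 49.

N* = 49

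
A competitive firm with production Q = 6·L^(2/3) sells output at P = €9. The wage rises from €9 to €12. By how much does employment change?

ΔL = -37

From P·MP_L = w with MP_L = 4·L^(-1/3), the labor demand is L(w) = (36/w)^(3).
At w = 9: L = 64. At w = 12: L = 27.
ΔL = 27 − 64 = -37.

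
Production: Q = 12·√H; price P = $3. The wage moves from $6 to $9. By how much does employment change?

ΔH = -5

From P·MP_H = w with MP_H = 6·H^(-1/2), the labor demand is H(w) = (18/w)^(2).
At w = 6: H = 9. At w = 9: H = 4.
ΔH = 4 − 9 = -5.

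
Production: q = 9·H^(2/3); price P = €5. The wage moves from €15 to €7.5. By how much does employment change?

ΔH = 56

From P·MP_H = w with MP_H = 6·H^(-1/3), the labor demand is H(w) = (30/w)^(3).
At w = 15: H = 8. At w = 7.5: H = 64.
ΔH = 64 − 8 = 56.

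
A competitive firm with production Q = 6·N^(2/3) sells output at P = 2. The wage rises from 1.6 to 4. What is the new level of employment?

From P·MP_N = w with MP_N = 4·N^(-1/3), the labor demand is N(w) = (8/w)^(3).
At w = 1.6: N = 125. At w = 4: N = 8.

N* = 8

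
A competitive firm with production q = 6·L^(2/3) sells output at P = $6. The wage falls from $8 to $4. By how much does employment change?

ΔL = 189

From P·MP_L = w with MP_L = 4·L^(-1/3), the labor demand is L(w) = (24/w)^(3).
At w = 8: L = 27. At w = 4: L = 216.
ΔL = 216 − 27 = 189.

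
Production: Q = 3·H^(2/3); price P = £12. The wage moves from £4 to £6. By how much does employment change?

ΔH = -152

From P·MP_H = w with MP_H = 2·H^(-1/3), the labor demand is H(w) = (24/w)^(3).
At w = 4: H = 216. At w = 6: H = 64.
ΔH = 64 − 216 = -152.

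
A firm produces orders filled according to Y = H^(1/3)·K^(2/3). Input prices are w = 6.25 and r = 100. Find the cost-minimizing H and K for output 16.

H* = 64, K* = 8

Cost minimization requires the marginal rate of technical substitution to equal the input-price ratio: MP_H/MP_K = w/r.
Here MP_H/MP_K = (1/3)·(K/H)/(2/3) = 0.5·(K/H). Setting this equal to 6.25/100 = 0.0625 gives K = 0.125H.
Substituting into Y = 16: H^(1/3)·(0.125H)^(2/3) = 16.
Solving, H = 64 and K = 8.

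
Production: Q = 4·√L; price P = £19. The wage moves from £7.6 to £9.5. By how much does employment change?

ΔL = -9

From P·MP_L = w with MP_L = 2·L^(-1/2), the labor demand is L(w) = (38/w)^(2).
At w = 7.6: L = 25. At w = 9.5: L = 16.
ΔL = 16 − 25 = -9.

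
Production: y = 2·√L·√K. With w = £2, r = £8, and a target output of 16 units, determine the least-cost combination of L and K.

Cost minimization requires the marginal rate of technical substitution to equal the input-price ratio: MP_L/MP_K = w/r.
Here MP_L/MP_K = (1/2)·(K/L)/(1/2) = (K/L). Setting this equal to 2/8 = 0.25 gives K = 0.25L.
Substituting into y = 16: 2·L^(1/2)·(0.25L)^(1/2) = 16.
Solving, L = 16 and K = 4.

L* = 16, K* = 4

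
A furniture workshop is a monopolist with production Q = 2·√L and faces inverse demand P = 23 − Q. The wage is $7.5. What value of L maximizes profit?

Marginal revenue from the inverse demand is MR = 23 − 2Q.
The marginal product is MP_L = L^(-1/2).
A monopolist hires until marginal revenue product equals the wage: MR·MP_L = w.
At L, Q = 2·√L. Substituting and solving: (23 − 4·√L)·L^(-1/2) = 7.5 gives L = 4.

L* = 4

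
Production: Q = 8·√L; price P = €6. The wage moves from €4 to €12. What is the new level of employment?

From P·MP_L = w with MP_L = 4·L^(-1/2), the labor demand is L(w) = (24/w)^(2).
At w = 4: L = 36. At w = 12: L = 4.

L* = 4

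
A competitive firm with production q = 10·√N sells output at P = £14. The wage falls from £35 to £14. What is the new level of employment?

From P·MP_N = w with MP_N = 5·N^(-1/2), the labor demand is N(w) = (70/w)^(2).
At w = 35: N = 4. At w = 14: N = 25.

N* = 25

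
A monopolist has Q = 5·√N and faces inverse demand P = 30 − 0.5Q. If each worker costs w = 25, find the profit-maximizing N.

N* = 4

Marginal revenue from the inverse demand is MR = 30 − Q.
The marginal product is MP_N = 2.5·N^(-1/2).
A monopolist hires until marginal revenue product equals the wage: MR·MP_N = w.
At N, Q = 5·√N. Substituting and solving: (30 − 5·√N)·2.5·N^(-1/2) = 25 gives N = 4.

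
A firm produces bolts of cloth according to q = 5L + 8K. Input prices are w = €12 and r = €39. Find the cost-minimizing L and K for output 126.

The inputs are perfect substitutes, so the firm uses whichever has the lower cost per unit of output.
Cost per unit of output via L is w/5 = 2.4; via K it is r/8 = 4.875. L is cheaper.
Producing q = 126 with L alone: L = 25.2, K = 0.

L* = 25.2, K* = 0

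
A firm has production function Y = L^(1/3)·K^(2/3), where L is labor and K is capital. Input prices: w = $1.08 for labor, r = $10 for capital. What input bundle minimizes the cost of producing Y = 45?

L* = 125, K* = 27

Cost minimization requires the marginal rate of technical substitution to equal the input-price ratio: MP_L/MP_K = w/r.
Here MP_L/MP_K = (1/3)·(K/L)/(2/3) = 0.5·(K/L). Setting this equal to 1.08/10 = 0.108 gives K = 0.216L.
Substituting into Y = 45: L^(1/3)·(0.216L)^(2/3) = 45.
Solving, L = 125 and K = 27.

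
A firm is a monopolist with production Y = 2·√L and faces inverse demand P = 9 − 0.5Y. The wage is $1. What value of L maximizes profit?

L* = 9

Marginal revenue from the inverse demand is MR = 9 − Y.
The marginal product is MP_L = L^(-1/2).
A monopolist hires until marginal revenue product equals the wage: MR·MP_L = w.
At L, Y = 2·√L. Substituting and solving: (9 − 2·√L)·L^(-1/2) = 1 gives L = 9.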